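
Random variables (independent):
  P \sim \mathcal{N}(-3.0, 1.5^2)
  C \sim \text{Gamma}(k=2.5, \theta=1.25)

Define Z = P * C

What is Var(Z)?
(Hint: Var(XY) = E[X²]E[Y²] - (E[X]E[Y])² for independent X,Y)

Var(XY) = E[X²]E[Y²] - (E[X]E[Y])²
E[P] = -3, Var(P) = 2.25
E[C] = 3.125, Var(C) = 3.90625
E[P²] = 2.25 + (-3)² = 11.25
E[C²] = 3.90625 + 3.125² = 13.671875
Var(Z) = 11.25*13.671875 - (-3*3.125)²
= 153.80859 - 87.890625 = 65.917969

65.917969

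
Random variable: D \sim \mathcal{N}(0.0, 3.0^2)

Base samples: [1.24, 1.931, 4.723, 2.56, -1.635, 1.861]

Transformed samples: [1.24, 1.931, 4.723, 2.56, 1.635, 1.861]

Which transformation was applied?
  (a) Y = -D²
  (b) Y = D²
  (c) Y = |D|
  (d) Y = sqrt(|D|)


Checking option (c) Y = |D|:
  D = 1.24 -> Y = 1.24 ✓
  D = 1.931 -> Y = 1.931 ✓
  D = 4.723 -> Y = 4.723 ✓
All samples match this transformation.

(c) |D|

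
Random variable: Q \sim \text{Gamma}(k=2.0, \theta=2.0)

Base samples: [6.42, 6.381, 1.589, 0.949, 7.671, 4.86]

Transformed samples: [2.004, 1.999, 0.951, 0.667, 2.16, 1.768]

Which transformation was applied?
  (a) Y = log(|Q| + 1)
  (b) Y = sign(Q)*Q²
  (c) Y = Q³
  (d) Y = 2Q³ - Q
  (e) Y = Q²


Checking option (a) Y = log(|Q| + 1):
  Q = 6.42 -> Y = 2.004 ✓
  Q = 6.381 -> Y = 1.999 ✓
  Q = 1.589 -> Y = 0.951 ✓
All samples match this transformation.

(a) log(|Q| + 1)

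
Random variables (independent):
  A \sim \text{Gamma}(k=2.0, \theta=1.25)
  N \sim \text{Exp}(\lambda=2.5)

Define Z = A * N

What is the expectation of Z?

For independent RVs: E[XY] = E[X]*E[Y]
E[A] = 2.5
E[N] = 0.4
E[Z] = 2.5 * 0.4 = 1

1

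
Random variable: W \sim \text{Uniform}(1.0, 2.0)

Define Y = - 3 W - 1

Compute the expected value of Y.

For Y = -3W - 1:
E[Y] = -3 * E[W] - 1
E[W] = (1 + 2)/2 = 1.5
E[Y] = -3 * 1.5 - 1 = -5.5

-5.5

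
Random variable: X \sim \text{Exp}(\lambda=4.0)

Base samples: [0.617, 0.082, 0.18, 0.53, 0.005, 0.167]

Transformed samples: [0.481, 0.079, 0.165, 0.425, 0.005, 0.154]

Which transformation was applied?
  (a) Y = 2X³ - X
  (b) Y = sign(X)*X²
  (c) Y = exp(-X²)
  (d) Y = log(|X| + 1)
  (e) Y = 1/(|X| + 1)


Checking option (d) Y = log(|X| + 1):
  X = 0.617 -> Y = 0.481 ✓
  X = 0.082 -> Y = 0.079 ✓
  X = 0.18 -> Y = 0.165 ✓
All samples match this transformation.

(d) log(|X| + 1)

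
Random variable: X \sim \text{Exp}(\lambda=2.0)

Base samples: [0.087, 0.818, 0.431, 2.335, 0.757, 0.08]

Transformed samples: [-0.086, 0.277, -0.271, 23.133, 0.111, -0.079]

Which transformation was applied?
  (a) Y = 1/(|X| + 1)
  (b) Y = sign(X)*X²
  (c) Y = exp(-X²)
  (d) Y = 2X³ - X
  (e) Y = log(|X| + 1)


Checking option (d) Y = 2X³ - X:
  X = 0.087 -> Y = -0.086 ✓
  X = 0.818 -> Y = 0.277 ✓
  X = 0.431 -> Y = -0.271 ✓
All samples match this transformation.

(d) 2X³ - X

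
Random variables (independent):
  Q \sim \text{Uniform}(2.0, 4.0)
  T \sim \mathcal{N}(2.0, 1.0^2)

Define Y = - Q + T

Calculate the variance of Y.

For independent RVs: Var(aX + bY) = a²Var(X) + b²Var(Y)
Var(Q) = 0.33333333
Var(T) = 1
Var(Y) = (-1)²*0.33333333 + 1²*1
= 1*0.33333333 + 1*1 = 1.3333333

1.3333333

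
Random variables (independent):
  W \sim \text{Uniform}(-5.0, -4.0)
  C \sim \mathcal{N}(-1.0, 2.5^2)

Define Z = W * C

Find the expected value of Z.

For independent RVs: E[XY] = E[X]*E[Y]
E[W] = -4.5
E[C] = -1
E[Z] = -4.5 * (-1) = 4.5

4.5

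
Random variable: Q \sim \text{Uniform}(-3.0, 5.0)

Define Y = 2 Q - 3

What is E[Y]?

For Y = 2Q - 3:
E[Y] = 2 * E[Q] - 3
E[Q] = (-3 + 5)/2 = 1
E[Y] = 2 * 1 - 3 = -1

-1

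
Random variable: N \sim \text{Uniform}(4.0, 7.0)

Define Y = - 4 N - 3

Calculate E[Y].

For Y = -4N - 3:
E[Y] = -4 * E[N] - 3
E[N] = (4 + 7)/2 = 5.5
E[Y] = -4 * 5.5 - 3 = -25

-25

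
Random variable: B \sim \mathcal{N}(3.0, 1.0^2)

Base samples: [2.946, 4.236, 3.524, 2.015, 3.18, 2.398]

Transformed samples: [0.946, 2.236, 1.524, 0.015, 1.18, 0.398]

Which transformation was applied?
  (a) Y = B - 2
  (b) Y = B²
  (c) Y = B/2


Checking option (a) Y = B - 2:
  B = 2.946 -> Y = 0.946 ✓
  B = 4.236 -> Y = 2.236 ✓
  B = 3.524 -> Y = 1.524 ✓
All samples match this transformation.

(a) B - 2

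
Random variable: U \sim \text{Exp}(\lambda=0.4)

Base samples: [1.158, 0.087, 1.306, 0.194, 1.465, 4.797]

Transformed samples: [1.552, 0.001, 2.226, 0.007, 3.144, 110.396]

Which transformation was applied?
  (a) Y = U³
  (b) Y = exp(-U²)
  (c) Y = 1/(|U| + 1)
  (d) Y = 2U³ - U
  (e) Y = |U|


Checking option (a) Y = U³:
  U = 1.158 -> Y = 1.552 ✓
  U = 0.087 -> Y = 0.001 ✓
  U = 1.306 -> Y = 2.226 ✓
All samples match this transformation.

(a) U³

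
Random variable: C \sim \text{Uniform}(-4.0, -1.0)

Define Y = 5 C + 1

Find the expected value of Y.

For Y = 5C + 1:
E[Y] = 5 * E[C] + 1
E[C] = (-4 - 1)/2 = -2.5
E[Y] = 5 * (-2.5) + 1 = -11.5

-11.5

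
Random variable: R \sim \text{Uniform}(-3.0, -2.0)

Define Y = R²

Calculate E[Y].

E[R²] = Var(R) + (E[R])² = 0.083333333 + 6.25 = 6.3333333

6.3333333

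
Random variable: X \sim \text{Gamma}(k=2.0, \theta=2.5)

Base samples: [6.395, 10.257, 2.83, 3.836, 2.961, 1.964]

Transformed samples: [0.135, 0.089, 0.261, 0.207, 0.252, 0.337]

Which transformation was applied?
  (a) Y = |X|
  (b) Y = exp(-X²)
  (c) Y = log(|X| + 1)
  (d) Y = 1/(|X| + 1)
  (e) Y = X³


Checking option (d) Y = 1/(|X| + 1):
  X = 6.395 -> Y = 0.135 ✓
  X = 10.257 -> Y = 0.089 ✓
  X = 2.83 -> Y = 0.261 ✓
All samples match this transformation.

(d) 1/(|X| + 1)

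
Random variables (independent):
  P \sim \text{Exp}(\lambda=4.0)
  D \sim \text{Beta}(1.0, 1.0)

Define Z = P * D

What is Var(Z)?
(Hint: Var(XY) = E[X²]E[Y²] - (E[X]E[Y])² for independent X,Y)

Var(XY) = E[X²]E[Y²] - (E[X]E[Y])²
E[P] = 0.25, Var(P) = 0.0625
E[D] = 0.5, Var(D) = 0.083333333
E[P²] = 0.0625 + 0.25² = 0.125
E[D²] = 0.083333333 + 0.5² = 0.33333333
Var(Z) = 0.125*0.33333333 - (0.25*0.5)²
= 0.041666667 - 0.015625 = 0.026041667

0.026041667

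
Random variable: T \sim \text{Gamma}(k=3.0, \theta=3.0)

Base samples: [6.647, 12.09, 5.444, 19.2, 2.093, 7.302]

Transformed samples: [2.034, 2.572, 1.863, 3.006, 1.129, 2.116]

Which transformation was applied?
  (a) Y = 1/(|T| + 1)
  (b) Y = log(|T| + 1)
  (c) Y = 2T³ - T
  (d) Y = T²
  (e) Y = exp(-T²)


Checking option (b) Y = log(|T| + 1):
  T = 6.647 -> Y = 2.034 ✓
  T = 12.09 -> Y = 2.572 ✓
  T = 5.444 -> Y = 1.863 ✓
All samples match this transformation.

(b) log(|T| + 1)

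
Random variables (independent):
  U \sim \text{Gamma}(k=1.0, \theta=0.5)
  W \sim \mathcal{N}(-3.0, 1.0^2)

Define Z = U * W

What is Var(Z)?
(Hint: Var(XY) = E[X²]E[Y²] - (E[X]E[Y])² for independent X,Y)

Var(XY) = E[X²]E[Y²] - (E[X]E[Y])²
E[U] = 0.5, Var(U) = 0.25
E[W] = -3, Var(W) = 1
E[U²] = 0.25 + 0.5² = 0.5
E[W²] = 1 + (-3)² = 10
Var(Z) = 0.5*10 - (0.5*(-3))²
= 5 - 2.25 = 2.75

2.75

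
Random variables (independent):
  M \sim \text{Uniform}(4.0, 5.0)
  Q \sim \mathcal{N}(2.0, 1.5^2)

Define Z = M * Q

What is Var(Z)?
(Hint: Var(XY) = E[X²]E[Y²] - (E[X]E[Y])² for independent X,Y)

Var(XY) = E[X²]E[Y²] - (E[X]E[Y])²
E[M] = 4.5, Var(M) = 0.083333333
E[Q] = 2, Var(Q) = 2.25
E[M²] = 0.083333333 + 4.5² = 20.333333
E[Q²] = 2.25 + 2² = 6.25
Var(Z) = 20.333333*6.25 - (4.5*2)²
= 127.08333 - 81 = 46.083333

46.083333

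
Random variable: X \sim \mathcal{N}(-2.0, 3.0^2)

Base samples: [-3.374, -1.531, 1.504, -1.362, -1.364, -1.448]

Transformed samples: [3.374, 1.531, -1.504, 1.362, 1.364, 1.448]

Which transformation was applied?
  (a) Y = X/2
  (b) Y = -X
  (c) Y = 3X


Checking option (b) Y = -X:
  X = -3.374 -> Y = 3.374 ✓
  X = -1.531 -> Y = 1.531 ✓
  X = 1.504 -> Y = -1.504 ✓
All samples match this transformation.

(b) -X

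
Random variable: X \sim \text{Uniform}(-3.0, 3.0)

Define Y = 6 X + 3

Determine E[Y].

For Y = 6X + 3:
E[Y] = 6 * E[X] + 3
E[X] = (-3 + 3)/2 = 0
E[Y] = 6 * 0 + 3 = 3

3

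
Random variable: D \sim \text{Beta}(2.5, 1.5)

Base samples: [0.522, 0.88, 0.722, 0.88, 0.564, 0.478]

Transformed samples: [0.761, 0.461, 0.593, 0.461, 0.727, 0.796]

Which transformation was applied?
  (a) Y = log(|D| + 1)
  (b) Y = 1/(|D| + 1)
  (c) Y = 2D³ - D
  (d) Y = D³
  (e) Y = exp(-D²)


Checking option (e) Y = exp(-D²):
  D = 0.522 -> Y = 0.761 ✓
  D = 0.88 -> Y = 0.461 ✓
  D = 0.722 -> Y = 0.593 ✓
All samples match this transformation.

(e) exp(-D²)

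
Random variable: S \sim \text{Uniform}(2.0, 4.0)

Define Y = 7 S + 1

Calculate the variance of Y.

For Y = aS + b: Var(Y) = a² * Var(S)
Var(S) = (4 - 2)^2/12 = 0.33333333
Var(Y) = 7² * 0.33333333 = 49 * 0.33333333 = 16.333333

16.333333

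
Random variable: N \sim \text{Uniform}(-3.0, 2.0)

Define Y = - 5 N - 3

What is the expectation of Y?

For Y = -5N - 3:
E[Y] = -5 * E[N] - 3
E[N] = (-3 + 2)/2 = -0.5
E[Y] = -5 * (-0.5) - 3 = -0.5

-0.5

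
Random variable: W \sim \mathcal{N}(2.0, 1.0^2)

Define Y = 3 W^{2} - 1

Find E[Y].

E[Y] = 3*E[W²] - 1
E[W] = 2
E[W²] = Var(W) + (E[W])² = 1 + 4 = 5
E[Y] = 3*5 - 1 = 14

14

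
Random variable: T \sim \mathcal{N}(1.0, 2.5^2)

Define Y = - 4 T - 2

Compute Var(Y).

For Y = aT + b: Var(Y) = a² * Var(T)
Var(T) = 2.5^2 = 6.25
Var(Y) = (-4)² * 6.25 = 16 * 6.25 = 100

100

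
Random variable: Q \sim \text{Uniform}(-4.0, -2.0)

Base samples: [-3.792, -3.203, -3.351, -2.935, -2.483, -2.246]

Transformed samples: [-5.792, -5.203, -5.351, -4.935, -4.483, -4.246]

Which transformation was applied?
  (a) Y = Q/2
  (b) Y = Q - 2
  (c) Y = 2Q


Checking option (b) Y = Q - 2:
  Q = -3.792 -> Y = -5.792 ✓
  Q = -3.203 -> Y = -5.203 ✓
  Q = -3.351 -> Y = -5.351 ✓
All samples match this transformation.

(b) Q - 2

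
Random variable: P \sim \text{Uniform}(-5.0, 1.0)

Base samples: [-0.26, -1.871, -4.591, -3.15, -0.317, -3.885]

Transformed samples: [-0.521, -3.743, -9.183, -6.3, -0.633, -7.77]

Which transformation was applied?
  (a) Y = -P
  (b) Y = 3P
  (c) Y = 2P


Checking option (c) Y = 2P:
  P = -0.26 -> Y = -0.521 ✓
  P = -1.871 -> Y = -3.743 ✓
  P = -4.591 -> Y = -9.183 ✓
All samples match this transformation.

(c) 2P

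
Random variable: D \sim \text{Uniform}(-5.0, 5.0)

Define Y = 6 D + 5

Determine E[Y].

For Y = 6D + 5:
E[Y] = 6 * E[D] + 5
E[D] = (-5 + 5)/2 = 0
E[Y] = 6 * 0 + 5 = 5

5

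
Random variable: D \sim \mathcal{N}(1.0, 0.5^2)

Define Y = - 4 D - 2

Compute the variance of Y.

For Y = aD + b: Var(Y) = a² * Var(D)
Var(D) = 0.5^2 = 0.25
Var(Y) = (-4)² * 0.25 = 16 * 0.25 = 4

4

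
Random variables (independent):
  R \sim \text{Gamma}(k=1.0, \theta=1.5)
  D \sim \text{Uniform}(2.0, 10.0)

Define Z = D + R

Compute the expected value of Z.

E[Z] = 1*E[R] + 1*E[D]
E[R] = 1.5
E[D] = 6
E[Z] = 1*1.5 + 1*6 = 7.5

7.5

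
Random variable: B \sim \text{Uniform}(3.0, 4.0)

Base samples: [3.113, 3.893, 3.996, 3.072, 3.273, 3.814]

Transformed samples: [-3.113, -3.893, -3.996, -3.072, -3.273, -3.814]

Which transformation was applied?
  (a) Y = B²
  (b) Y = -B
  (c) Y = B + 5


Checking option (b) Y = -B:
  B = 3.113 -> Y = -3.113 ✓
  B = 3.893 -> Y = -3.893 ✓
  B = 3.996 -> Y = -3.996 ✓
All samples match this transformation.

(b) -B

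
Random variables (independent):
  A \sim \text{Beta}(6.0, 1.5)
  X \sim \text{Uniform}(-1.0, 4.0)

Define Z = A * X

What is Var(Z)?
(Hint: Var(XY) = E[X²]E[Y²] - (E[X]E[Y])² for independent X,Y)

Var(XY) = E[X²]E[Y²] - (E[X]E[Y])²
E[A] = 0.8, Var(A) = 0.018823529
E[X] = 1.5, Var(X) = 2.0833333
E[A²] = 0.018823529 + 0.8² = 0.65882353
E[X²] = 2.0833333 + 1.5² = 4.3333333
Var(Z) = 0.65882353*4.3333333 - (0.8*1.5)²
= 2.854902 - 1.44 = 1.414902

1.414902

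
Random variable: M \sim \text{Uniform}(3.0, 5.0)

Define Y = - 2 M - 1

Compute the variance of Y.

For Y = aM + b: Var(Y) = a² * Var(M)
Var(M) = (5 - 3)^2/12 = 0.33333333
Var(Y) = (-2)² * 0.33333333 = 4 * 0.33333333 = 1.3333333

1.3333333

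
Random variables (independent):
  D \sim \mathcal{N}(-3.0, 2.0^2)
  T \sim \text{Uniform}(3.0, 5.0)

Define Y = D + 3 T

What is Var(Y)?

For independent RVs: Var(aX + bY) = a²Var(X) + b²Var(Y)
Var(D) = 4
Var(T) = 0.33333333
Var(Y) = 1²*4 + 3²*0.33333333
= 1*4 + 9*0.33333333 = 7

7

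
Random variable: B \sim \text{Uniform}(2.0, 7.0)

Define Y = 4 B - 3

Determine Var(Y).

For Y = aB + b: Var(Y) = a² * Var(B)
Var(B) = (7 - 2)^2/12 = 2.0833333
Var(Y) = 4² * 2.0833333 = 16 * 2.0833333 = 33.333333

33.333333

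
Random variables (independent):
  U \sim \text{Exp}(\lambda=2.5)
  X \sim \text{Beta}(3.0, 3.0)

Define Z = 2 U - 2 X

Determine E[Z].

E[Z] = 2*E[U] - 2*E[X]
E[U] = 0.4
E[X] = 0.5
E[Z] = 2*0.4 - 2*0.5 = -0.2

-0.2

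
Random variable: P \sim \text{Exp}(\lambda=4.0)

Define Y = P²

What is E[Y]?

E[P²] = Var(P) + (E[P])² = 0.0625 + 0.0625 = 0.125

0.125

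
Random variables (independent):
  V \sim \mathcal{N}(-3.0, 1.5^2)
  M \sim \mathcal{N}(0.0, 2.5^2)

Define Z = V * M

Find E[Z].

For independent RVs: E[XY] = E[X]*E[Y]
E[V] = -3
E[M] = 0
E[Z] = -3 * 0 = 0

0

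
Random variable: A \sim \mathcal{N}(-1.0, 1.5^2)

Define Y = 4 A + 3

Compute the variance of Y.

For Y = aA + b: Var(Y) = a² * Var(A)
Var(A) = 1.5^2 = 2.25
Var(Y) = 4² * 2.25 = 16 * 2.25 = 36

36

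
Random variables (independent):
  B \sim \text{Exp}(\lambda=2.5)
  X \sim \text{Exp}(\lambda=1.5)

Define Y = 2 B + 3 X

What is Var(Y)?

For independent RVs: Var(aX + bY) = a²Var(X) + b²Var(Y)
Var(B) = 0.16
Var(X) = 0.44444444
Var(Y) = 2²*0.16 + 3²*0.44444444
= 4*0.16 + 9*0.44444444 = 4.64

4.64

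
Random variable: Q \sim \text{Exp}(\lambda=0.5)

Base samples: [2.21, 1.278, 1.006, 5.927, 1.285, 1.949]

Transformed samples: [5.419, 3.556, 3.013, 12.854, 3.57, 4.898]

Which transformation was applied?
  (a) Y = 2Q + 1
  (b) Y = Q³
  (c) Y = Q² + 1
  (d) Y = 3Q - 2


Checking option (a) Y = 2Q + 1:
  Q = 2.21 -> Y = 5.419 ✓
  Q = 1.278 -> Y = 3.556 ✓
  Q = 1.006 -> Y = 3.013 ✓
All samples match this transformation.

(a) 2Q + 1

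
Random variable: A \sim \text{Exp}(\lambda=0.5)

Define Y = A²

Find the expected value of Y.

Using E[X²] = Var(X) + (E[X])²:
E[A] = 2
Var(A) = 1/0.5^2 = 4
E[A²] = 4 + 2² = 4 + 4 = 8

8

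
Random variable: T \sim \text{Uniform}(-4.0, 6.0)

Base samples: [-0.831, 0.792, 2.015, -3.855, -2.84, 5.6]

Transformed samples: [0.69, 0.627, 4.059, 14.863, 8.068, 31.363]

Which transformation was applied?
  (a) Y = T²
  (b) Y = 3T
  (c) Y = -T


Checking option (a) Y = T²:
  T = -0.831 -> Y = 0.69 ✓
  T = 0.792 -> Y = 0.627 ✓
  T = 2.015 -> Y = 4.059 ✓
All samples match this transformation.

(a) T²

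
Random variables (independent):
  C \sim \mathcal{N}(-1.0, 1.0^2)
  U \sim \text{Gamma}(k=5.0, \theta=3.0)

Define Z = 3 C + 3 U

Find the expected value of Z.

E[Z] = 3*E[C] + 3*E[U]
E[C] = -1
E[U] = 15
E[Z] = 3*(-1) + 3*15 = 42

42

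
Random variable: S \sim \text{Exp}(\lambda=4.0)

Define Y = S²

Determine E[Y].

E[S²] = Var(S) + (E[S])² = 0.0625 + 0.0625 = 0.125

0.125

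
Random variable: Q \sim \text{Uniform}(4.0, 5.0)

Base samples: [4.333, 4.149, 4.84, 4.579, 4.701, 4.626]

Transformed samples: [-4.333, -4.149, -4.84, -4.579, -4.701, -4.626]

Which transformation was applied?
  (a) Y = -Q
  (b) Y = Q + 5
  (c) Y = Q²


Checking option (a) Y = -Q:
  Q = 4.333 -> Y = -4.333 ✓
  Q = 4.149 -> Y = -4.149 ✓
  Q = 4.84 -> Y = -4.84 ✓
All samples match this transformation.

(a) -Q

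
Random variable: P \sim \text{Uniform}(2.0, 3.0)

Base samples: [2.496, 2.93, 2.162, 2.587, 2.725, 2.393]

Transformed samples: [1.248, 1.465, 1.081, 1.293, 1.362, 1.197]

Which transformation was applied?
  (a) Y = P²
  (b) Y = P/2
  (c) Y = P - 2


Checking option (b) Y = P/2:
  P = 2.496 -> Y = 1.248 ✓
  P = 2.93 -> Y = 1.465 ✓
  P = 2.162 -> Y = 1.081 ✓
All samples match this transformation.

(b) P/2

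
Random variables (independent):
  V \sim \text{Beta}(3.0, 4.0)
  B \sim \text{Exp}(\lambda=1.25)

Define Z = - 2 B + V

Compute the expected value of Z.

E[Z] = 1*E[V] - 2*E[B]
E[V] = 0.42857143
E[B] = 0.8
E[Z] = 1*0.42857143 - 2*0.8 = -1.1714286

-1.1714286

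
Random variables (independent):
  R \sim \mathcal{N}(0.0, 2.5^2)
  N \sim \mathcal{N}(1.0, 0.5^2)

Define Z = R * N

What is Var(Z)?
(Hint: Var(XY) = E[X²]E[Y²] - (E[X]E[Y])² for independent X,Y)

Var(XY) = E[X²]E[Y²] - (E[X]E[Y])²
E[R] = 0, Var(R) = 6.25
E[N] = 1, Var(N) = 0.25
E[R²] = 6.25 + 0² = 6.25
E[N²] = 0.25 + 1² = 1.25
Var(Z) = 6.25*1.25 - (0*1)²
= 7.8125 - 0 = 7.8125

7.8125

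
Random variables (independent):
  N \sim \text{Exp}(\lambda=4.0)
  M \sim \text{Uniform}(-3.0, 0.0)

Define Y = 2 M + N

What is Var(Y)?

For independent RVs: Var(aX + bY) = a²Var(X) + b²Var(Y)
Var(N) = 0.0625
Var(M) = 0.75
Var(Y) = 1²*0.0625 + 2²*0.75
= 1*0.0625 + 4*0.75 = 3.0625

3.0625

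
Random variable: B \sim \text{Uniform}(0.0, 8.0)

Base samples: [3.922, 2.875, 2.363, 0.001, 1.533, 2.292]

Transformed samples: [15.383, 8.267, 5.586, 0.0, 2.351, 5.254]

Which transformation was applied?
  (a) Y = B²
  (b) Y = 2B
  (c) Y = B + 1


Checking option (a) Y = B²:
  B = 3.922 -> Y = 15.383 ✓
  B = 2.875 -> Y = 8.267 ✓
  B = 2.363 -> Y = 5.586 ✓
All samples match this transformation.

(a) B²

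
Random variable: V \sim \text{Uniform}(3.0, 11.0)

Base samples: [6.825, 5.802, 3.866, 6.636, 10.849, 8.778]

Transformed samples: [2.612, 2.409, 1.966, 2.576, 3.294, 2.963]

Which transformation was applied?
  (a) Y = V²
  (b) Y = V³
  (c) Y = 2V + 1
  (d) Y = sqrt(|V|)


Checking option (d) Y = sqrt(|V|):
  V = 6.825 -> Y = 2.612 ✓
  V = 5.802 -> Y = 2.409 ✓
  V = 3.866 -> Y = 1.966 ✓
All samples match this transformation.

(d) sqrt(|V|)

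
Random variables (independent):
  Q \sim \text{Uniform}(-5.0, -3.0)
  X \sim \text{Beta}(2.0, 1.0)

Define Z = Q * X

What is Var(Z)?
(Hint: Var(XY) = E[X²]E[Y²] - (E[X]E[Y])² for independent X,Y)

Var(XY) = E[X²]E[Y²] - (E[X]E[Y])²
E[Q] = -4, Var(Q) = 0.33333333
E[X] = 0.66666667, Var(X) = 0.055555556
E[Q²] = 0.33333333 + (-4)² = 16.333333
E[X²] = 0.055555556 + 0.66666667² = 0.5
Var(Z) = 16.333333*0.5 - (-4*0.66666667)²
= 8.1666667 - 7.1111111 = 1.0555556

1.0555556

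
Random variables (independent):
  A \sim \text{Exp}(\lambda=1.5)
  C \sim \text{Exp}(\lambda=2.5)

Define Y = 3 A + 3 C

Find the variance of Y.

For independent RVs: Var(aX + bY) = a²Var(X) + b²Var(Y)
Var(A) = 0.44444444
Var(C) = 0.16
Var(Y) = 3²*0.44444444 + 3²*0.16
= 9*0.44444444 + 9*0.16 = 5.44

5.44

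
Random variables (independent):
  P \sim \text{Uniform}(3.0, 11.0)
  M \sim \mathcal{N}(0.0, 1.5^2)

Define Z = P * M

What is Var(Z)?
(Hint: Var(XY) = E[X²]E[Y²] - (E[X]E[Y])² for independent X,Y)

Var(XY) = E[X²]E[Y²] - (E[X]E[Y])²
E[P] = 7, Var(P) = 5.3333333
E[M] = 0, Var(M) = 2.25
E[P²] = 5.3333333 + 7² = 54.333333
E[M²] = 2.25 + 0² = 2.25
Var(Z) = 54.333333*2.25 - (7*0)²
= 122.25 - 0 = 122.25

122.25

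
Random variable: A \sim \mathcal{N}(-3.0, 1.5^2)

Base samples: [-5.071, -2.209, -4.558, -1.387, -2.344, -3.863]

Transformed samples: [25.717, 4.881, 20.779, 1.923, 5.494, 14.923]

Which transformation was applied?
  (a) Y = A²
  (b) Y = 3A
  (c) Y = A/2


Checking option (a) Y = A²:
  A = -5.071 -> Y = 25.717 ✓
  A = -2.209 -> Y = 4.881 ✓
  A = -4.558 -> Y = 20.779 ✓
All samples match this transformation.

(a) A²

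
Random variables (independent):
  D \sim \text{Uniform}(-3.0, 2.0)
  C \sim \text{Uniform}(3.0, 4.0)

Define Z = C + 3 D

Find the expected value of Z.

E[Z] = 3*E[D] + 1*E[C]
E[D] = -0.5
E[C] = 3.5
E[Z] = 3*(-0.5) + 1*3.5 = 2

2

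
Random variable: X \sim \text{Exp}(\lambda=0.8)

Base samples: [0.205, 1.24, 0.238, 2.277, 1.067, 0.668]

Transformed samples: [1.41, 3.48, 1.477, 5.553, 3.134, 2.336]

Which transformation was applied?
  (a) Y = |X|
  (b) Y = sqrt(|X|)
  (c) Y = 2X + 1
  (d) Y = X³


Checking option (c) Y = 2X + 1:
  X = 0.205 -> Y = 1.41 ✓
  X = 1.24 -> Y = 3.48 ✓
  X = 0.238 -> Y = 1.477 ✓
All samples match this transformation.

(c) 2X + 1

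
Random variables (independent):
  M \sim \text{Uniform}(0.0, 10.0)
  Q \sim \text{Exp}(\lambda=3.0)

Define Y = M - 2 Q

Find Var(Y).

For independent RVs: Var(aX + bY) = a²Var(X) + b²Var(Y)
Var(M) = 8.3333333
Var(Q) = 0.11111111
Var(Y) = 1²*8.3333333 + (-2)²*0.11111111
= 1*8.3333333 + 4*0.11111111 = 8.7777778

8.7777778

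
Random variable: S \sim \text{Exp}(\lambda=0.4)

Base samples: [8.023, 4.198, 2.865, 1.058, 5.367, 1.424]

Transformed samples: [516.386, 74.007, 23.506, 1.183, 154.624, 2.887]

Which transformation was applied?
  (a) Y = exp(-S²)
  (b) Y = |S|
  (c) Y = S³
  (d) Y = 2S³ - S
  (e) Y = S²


Checking option (c) Y = S³:
  S = 8.023 -> Y = 516.386 ✓
  S = 4.198 -> Y = 74.007 ✓
  S = 2.865 -> Y = 23.506 ✓
All samples match this transformation.

(c) S³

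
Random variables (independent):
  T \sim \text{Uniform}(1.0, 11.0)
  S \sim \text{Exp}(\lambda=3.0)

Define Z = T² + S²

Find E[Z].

E[Z] = E[T²] + E[S²]
E[T²] = Var(T) + E[T]² = 8.3333333 + 36 = 44.333333
E[S²] = Var(S) + E[S]² = 0.11111111 + 0.11111111 = 0.22222222
E[Z] = 44.333333 + 0.22222222 = 44.555556

44.555556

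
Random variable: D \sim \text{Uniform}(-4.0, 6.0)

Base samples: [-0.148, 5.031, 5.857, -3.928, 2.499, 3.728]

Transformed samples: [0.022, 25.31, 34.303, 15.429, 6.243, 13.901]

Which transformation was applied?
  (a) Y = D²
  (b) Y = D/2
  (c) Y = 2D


Checking option (a) Y = D²:
  D = -0.148 -> Y = 0.022 ✓
  D = 5.031 -> Y = 25.31 ✓
  D = 5.857 -> Y = 34.303 ✓
All samples match this transformation.

(a) D²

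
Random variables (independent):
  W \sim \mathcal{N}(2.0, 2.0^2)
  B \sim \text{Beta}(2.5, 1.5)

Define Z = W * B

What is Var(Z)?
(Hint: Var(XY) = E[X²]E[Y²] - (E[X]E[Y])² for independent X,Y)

Var(XY) = E[X²]E[Y²] - (E[X]E[Y])²
E[W] = 2, Var(W) = 4
E[B] = 0.625, Var(B) = 0.046875
E[W²] = 4 + 2² = 8
E[B²] = 0.046875 + 0.625² = 0.4375
Var(Z) = 8*0.4375 - (2*0.625)²
= 3.5 - 1.5625 = 1.9375

1.9375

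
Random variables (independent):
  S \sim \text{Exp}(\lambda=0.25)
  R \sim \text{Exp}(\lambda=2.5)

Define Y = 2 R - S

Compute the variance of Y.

For independent RVs: Var(aX + bY) = a²Var(X) + b²Var(Y)
Var(S) = 16
Var(R) = 0.16
Var(Y) = (-1)²*16 + 2²*0.16
= 1*16 + 4*0.16 = 16.64

16.64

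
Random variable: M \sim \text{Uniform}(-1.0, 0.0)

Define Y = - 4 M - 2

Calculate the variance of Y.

For Y = aM + b: Var(Y) = a² * Var(M)
Var(M) = (0 + 1)^2/12 = 0.083333333
Var(Y) = (-4)² * 0.083333333 = 16 * 0.083333333 = 1.3333333

1.3333333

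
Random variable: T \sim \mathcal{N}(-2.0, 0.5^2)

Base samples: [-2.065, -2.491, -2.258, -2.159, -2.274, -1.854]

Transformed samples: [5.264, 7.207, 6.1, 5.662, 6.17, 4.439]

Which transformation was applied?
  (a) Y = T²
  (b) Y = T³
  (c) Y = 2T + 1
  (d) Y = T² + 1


Checking option (d) Y = T² + 1:
  T = -2.065 -> Y = 5.264 ✓
  T = -2.491 -> Y = 7.207 ✓
  T = -2.258 -> Y = 6.1 ✓
All samples match this transformation.

(d) T² + 1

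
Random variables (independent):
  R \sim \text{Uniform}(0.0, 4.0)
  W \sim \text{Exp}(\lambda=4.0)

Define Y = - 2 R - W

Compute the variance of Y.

For independent RVs: Var(aX + bY) = a²Var(X) + b²Var(Y)
Var(R) = 1.3333333
Var(W) = 0.0625
Var(Y) = (-2)²*1.3333333 + (-1)²*0.0625
= 4*1.3333333 + 1*0.0625 = 5.3958333

5.3958333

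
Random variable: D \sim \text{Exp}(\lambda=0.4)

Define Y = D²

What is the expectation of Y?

E[D²] = Var(D) + (E[D])² = 6.25 + 6.25 = 12.5

12.5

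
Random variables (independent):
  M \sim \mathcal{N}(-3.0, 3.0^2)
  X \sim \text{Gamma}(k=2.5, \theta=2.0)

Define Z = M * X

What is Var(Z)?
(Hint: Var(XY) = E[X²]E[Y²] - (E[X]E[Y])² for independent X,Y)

Var(XY) = E[X²]E[Y²] - (E[X]E[Y])²
E[M] = -3, Var(M) = 9
E[X] = 5, Var(X) = 10
E[M²] = 9 + (-3)² = 18
E[X²] = 10 + 5² = 35
Var(Z) = 18*35 - (-3*5)²
= 630 - 225 = 405

405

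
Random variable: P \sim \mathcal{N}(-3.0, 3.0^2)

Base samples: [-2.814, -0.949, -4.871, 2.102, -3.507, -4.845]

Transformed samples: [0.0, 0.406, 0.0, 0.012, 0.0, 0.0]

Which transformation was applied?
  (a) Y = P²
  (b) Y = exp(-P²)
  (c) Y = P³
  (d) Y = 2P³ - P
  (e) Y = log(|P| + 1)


Checking option (b) Y = exp(-P²):
  P = -2.814 -> Y = 0.0 ✓
  P = -0.949 -> Y = 0.406 ✓
  P = -4.871 -> Y = 0.0 ✓
All samples match this transformation.

(b) exp(-P²)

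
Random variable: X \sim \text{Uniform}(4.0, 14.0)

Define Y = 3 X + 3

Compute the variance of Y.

For Y = aX + b: Var(Y) = a² * Var(X)
Var(X) = (14 - 4)^2/12 = 8.3333333
Var(Y) = 3² * 8.3333333 = 9 * 8.3333333 = 75

75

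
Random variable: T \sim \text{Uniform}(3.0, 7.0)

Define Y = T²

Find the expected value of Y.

E[T²] = Var(T) + (E[T])² = 1.3333333 + 25 = 26.333333

26.333333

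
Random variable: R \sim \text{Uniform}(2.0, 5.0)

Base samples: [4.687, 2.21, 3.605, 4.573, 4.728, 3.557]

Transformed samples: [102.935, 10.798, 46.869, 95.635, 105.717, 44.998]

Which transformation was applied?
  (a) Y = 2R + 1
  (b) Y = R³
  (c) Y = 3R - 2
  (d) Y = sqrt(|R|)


Checking option (b) Y = R³:
  R = 4.687 -> Y = 102.935 ✓
  R = 2.21 -> Y = 10.798 ✓
  R = 3.605 -> Y = 46.869 ✓
All samples match this transformation.

(b) R³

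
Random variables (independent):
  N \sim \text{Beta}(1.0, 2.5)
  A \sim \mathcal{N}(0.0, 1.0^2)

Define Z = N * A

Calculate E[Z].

For independent RVs: E[XY] = E[X]*E[Y]
E[N] = 0.28571429
E[A] = 0
E[Z] = 0.28571429 * 0 = 0

0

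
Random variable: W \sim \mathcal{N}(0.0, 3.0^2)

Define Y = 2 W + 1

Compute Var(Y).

For Y = aW + b: Var(Y) = a² * Var(W)
Var(W) = 3.0^2 = 9
Var(Y) = 2² * 9 = 4 * 9 = 36

36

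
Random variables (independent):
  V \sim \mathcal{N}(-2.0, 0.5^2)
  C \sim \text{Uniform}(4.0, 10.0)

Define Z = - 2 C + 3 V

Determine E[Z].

E[Z] = 3*E[V] - 2*E[C]
E[V] = -2
E[C] = 7
E[Z] = 3*(-2) - 2*7 = -20

-20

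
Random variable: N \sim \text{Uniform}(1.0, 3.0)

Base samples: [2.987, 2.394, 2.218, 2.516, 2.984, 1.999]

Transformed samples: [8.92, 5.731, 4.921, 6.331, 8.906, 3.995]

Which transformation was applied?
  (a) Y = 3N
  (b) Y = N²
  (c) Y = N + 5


Checking option (b) Y = N²:
  N = 2.987 -> Y = 8.92 ✓
  N = 2.394 -> Y = 5.731 ✓
  N = 2.218 -> Y = 4.921 ✓
All samples match this transformation.

(b) N²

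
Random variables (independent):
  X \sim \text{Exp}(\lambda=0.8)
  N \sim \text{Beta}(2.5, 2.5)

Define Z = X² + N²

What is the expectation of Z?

E[Z] = E[X²] + E[N²]
E[X²] = Var(X) + E[X]² = 1.5625 + 1.5625 = 3.125
E[N²] = Var(N) + E[N]² = 0.041666667 + 0.25 = 0.29166667
E[Z] = 3.125 + 0.29166667 = 3.4166667

3.4166667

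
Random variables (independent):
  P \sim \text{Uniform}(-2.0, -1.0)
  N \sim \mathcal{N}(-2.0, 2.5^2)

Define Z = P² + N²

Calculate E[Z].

E[Z] = E[P²] + E[N²]
E[P²] = Var(P) + E[P]² = 0.083333333 + 2.25 = 2.3333333
E[N²] = Var(N) + E[N]² = 6.25 + 4 = 10.25
E[Z] = 2.3333333 + 10.25 = 12.583333

12.583333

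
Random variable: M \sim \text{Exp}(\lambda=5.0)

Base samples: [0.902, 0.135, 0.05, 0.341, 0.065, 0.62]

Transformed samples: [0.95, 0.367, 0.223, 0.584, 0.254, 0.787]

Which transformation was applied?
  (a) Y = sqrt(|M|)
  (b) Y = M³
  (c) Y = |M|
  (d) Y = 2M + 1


Checking option (a) Y = sqrt(|M|):
  M = 0.902 -> Y = 0.95 ✓
  M = 0.135 -> Y = 0.367 ✓
  M = 0.05 -> Y = 0.223 ✓
All samples match this transformation.

(a) sqrt(|M|)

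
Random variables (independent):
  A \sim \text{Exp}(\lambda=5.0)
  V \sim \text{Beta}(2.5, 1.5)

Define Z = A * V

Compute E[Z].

For independent RVs: E[XY] = E[X]*E[Y]
E[A] = 0.2
E[V] = 0.625
E[Z] = 0.2 * 0.625 = 0.125

0.125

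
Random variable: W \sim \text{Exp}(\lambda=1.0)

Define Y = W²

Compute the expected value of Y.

E[W²] = Var(W) + (E[W])² = 1 + 1 = 2

2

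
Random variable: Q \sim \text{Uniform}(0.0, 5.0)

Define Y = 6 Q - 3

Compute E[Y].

For Y = 6Q - 3:
E[Y] = 6 * E[Q] - 3
E[Q] = (0 + 5)/2 = 2.5
E[Y] = 6 * 2.5 - 3 = 12

12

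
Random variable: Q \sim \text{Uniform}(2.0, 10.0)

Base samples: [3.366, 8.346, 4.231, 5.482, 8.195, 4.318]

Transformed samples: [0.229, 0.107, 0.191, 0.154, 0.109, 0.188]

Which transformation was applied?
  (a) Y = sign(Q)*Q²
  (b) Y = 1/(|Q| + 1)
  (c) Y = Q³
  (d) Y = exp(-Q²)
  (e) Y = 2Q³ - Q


Checking option (b) Y = 1/(|Q| + 1):
  Q = 3.366 -> Y = 0.229 ✓
  Q = 8.346 -> Y = 0.107 ✓
  Q = 4.231 -> Y = 0.191 ✓
All samples match this transformation.

(b) 1/(|Q| + 1)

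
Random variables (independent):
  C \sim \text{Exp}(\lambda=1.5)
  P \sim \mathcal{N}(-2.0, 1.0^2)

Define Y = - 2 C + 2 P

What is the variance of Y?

For independent RVs: Var(aX + bY) = a²Var(X) + b²Var(Y)
Var(C) = 0.44444444
Var(P) = 1
Var(Y) = (-2)²*0.44444444 + 2²*1
= 4*0.44444444 + 4*1 = 5.7777778

5.7777778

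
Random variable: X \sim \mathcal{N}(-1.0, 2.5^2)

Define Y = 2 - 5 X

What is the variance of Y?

For Y = aX + b: Var(Y) = a² * Var(X)
Var(X) = 2.5^2 = 6.25
Var(Y) = (-5)² * 6.25 = 25 * 6.25 = 156.25

156.25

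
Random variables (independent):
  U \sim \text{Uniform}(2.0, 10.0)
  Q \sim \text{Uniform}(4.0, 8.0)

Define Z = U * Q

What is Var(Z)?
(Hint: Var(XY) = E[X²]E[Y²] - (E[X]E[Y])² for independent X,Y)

Var(XY) = E[X²]E[Y²] - (E[X]E[Y])²
E[U] = 6, Var(U) = 5.3333333
E[Q] = 6, Var(Q) = 1.3333333
E[U²] = 5.3333333 + 6² = 41.333333
E[Q²] = 1.3333333 + 6² = 37.333333
Var(Z) = 41.333333*37.333333 - (6*6)²
= 1543.1111 - 1296 = 247.11111

247.11111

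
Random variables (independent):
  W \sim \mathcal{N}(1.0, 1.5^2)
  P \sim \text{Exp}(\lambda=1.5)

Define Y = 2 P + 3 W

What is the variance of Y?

For independent RVs: Var(aX + bY) = a²Var(X) + b²Var(Y)
Var(W) = 2.25
Var(P) = 0.44444444
Var(Y) = 3²*2.25 + 2²*0.44444444
= 9*2.25 + 4*0.44444444 = 22.027778

22.027778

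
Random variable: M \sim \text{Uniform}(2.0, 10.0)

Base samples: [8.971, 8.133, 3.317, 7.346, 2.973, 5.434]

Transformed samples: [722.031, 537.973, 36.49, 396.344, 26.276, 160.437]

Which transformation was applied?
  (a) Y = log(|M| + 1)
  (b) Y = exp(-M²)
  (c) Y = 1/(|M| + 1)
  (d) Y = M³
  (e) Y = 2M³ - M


Checking option (d) Y = M³:
  M = 8.971 -> Y = 722.031 ✓
  M = 8.133 -> Y = 537.973 ✓
  M = 3.317 -> Y = 36.49 ✓
All samples match this transformation.

(d) M³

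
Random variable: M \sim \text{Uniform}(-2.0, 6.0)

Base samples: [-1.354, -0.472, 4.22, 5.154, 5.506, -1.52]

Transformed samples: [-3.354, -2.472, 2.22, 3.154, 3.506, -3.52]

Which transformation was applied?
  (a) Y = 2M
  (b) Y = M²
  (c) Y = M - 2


Checking option (c) Y = M - 2:
  M = -1.354 -> Y = -3.354 ✓
  M = -0.472 -> Y = -2.472 ✓
  M = 4.22 -> Y = 2.22 ✓
All samples match this transformation.

(c) M - 2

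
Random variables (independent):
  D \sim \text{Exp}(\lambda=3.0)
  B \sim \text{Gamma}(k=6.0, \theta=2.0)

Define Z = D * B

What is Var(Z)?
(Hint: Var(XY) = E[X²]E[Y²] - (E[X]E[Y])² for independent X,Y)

Var(XY) = E[X²]E[Y²] - (E[X]E[Y])²
E[D] = 0.33333333, Var(D) = 0.11111111
E[B] = 12, Var(B) = 24
E[D²] = 0.11111111 + 0.33333333² = 0.22222222
E[B²] = 24 + 12² = 168
Var(Z) = 0.22222222*168 - (0.33333333*12)²
= 37.333333 - 16 = 21.333333

21.333333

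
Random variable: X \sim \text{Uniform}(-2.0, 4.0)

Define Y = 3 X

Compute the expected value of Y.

For Y = 3X:
E[Y] = 3 * E[X]
E[X] = (-2 + 4)/2 = 1
E[Y] = 3 * 1 = 3

3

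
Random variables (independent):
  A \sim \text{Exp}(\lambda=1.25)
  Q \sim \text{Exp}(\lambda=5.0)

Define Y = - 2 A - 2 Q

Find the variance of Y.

For independent RVs: Var(aX + bY) = a²Var(X) + b²Var(Y)
Var(A) = 0.64
Var(Q) = 0.04
Var(Y) = (-2)²*0.64 + (-2)²*0.04
= 4*0.64 + 4*0.04 = 2.72

2.72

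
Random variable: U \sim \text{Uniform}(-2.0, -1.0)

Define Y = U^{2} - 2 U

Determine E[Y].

E[Y] = 1*E[U²] - 2*E[U]
E[U] = -1.5
E[U²] = Var(U) + (E[U])² = 0.083333333 + 2.25 = 2.3333333
E[Y] = 1*2.3333333 - 2*(-1.5) = 5.3333333

5.3333333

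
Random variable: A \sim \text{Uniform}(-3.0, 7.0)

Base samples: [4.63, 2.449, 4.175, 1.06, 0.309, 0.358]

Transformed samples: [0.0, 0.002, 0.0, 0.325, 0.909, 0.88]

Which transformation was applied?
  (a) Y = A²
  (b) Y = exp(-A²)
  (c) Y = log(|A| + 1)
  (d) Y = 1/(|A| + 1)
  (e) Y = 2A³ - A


Checking option (b) Y = exp(-A²):
  A = 4.63 -> Y = 0.0 ✓
  A = 2.449 -> Y = 0.002 ✓
  A = 4.175 -> Y = 0.0 ✓
All samples match this transformation.

(b) exp(-A²)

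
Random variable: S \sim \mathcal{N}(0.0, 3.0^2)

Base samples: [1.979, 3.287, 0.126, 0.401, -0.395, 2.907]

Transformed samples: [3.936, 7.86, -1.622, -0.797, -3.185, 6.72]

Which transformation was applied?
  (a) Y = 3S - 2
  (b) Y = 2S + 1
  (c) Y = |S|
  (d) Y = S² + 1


Checking option (a) Y = 3S - 2:
  S = 1.979 -> Y = 3.936 ✓
  S = 3.287 -> Y = 7.86 ✓
  S = 0.126 -> Y = -1.622 ✓
All samples match this transformation.

(a) 3S - 2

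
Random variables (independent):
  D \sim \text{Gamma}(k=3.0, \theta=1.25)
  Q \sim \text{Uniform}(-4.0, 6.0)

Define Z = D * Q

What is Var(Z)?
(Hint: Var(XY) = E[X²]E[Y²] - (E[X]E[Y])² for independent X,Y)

Var(XY) = E[X²]E[Y²] - (E[X]E[Y])²
E[D] = 3.75, Var(D) = 4.6875
E[Q] = 1, Var(Q) = 8.3333333
E[D²] = 4.6875 + 3.75² = 18.75
E[Q²] = 8.3333333 + 1² = 9.3333333
Var(Z) = 18.75*9.3333333 - (3.75*1)²
= 175 - 14.0625 = 160.9375

160.9375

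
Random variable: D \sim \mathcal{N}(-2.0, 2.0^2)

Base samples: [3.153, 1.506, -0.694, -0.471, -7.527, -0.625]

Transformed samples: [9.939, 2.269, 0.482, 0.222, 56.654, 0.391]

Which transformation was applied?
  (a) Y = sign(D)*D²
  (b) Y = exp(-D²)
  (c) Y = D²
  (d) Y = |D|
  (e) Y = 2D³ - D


Checking option (c) Y = D²:
  D = 3.153 -> Y = 9.939 ✓
  D = 1.506 -> Y = 2.269 ✓
  D = -0.694 -> Y = 0.482 ✓
All samples match this transformation.

(c) D²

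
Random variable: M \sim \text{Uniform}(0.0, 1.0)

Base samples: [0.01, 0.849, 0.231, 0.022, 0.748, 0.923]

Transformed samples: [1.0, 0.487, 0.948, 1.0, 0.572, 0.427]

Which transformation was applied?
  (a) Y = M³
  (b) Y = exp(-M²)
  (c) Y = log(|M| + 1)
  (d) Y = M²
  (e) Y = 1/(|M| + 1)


Checking option (b) Y = exp(-M²):
  M = 0.01 -> Y = 1.0 ✓
  M = 0.849 -> Y = 0.487 ✓
  M = 0.231 -> Y = 0.948 ✓
All samples match this transformation.

(b) exp(-M²)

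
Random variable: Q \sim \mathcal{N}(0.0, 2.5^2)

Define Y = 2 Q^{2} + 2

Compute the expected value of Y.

E[Y] = 2*E[Q²] + 2
E[Q] = 0
E[Q²] = Var(Q) + (E[Q])² = 6.25 + 0 = 6.25
E[Y] = 2*6.25 + 2 = 14.5

14.5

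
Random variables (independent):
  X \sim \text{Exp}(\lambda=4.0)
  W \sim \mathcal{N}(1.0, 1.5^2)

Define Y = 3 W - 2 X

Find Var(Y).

For independent RVs: Var(aX + bY) = a²Var(X) + b²Var(Y)
Var(X) = 0.0625
Var(W) = 2.25
Var(Y) = (-2)²*0.0625 + 3²*2.25
= 4*0.0625 + 9*2.25 = 20.5

20.5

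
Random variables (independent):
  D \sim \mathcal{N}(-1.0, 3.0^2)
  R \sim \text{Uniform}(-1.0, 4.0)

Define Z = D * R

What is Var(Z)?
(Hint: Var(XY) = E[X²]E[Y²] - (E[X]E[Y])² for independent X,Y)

Var(XY) = E[X²]E[Y²] - (E[X]E[Y])²
E[D] = -1, Var(D) = 9
E[R] = 1.5, Var(R) = 2.0833333
E[D²] = 9 + (-1)² = 10
E[R²] = 2.0833333 + 1.5² = 4.3333333
Var(Z) = 10*4.3333333 - (-1*1.5)²
= 43.333333 - 2.25 = 41.083333

41.083333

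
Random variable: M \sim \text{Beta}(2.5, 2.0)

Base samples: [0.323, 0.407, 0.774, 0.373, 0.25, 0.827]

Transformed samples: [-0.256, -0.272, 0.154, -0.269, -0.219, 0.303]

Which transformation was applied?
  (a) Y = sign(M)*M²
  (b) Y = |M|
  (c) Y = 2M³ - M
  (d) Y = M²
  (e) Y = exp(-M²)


Checking option (c) Y = 2M³ - M:
  M = 0.323 -> Y = -0.256 ✓
  M = 0.407 -> Y = -0.272 ✓
  M = 0.774 -> Y = 0.154 ✓
All samples match this transformation.

(c) 2M³ - M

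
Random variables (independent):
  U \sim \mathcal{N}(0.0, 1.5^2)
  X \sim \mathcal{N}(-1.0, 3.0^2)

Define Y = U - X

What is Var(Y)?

For independent RVs: Var(aX + bY) = a²Var(X) + b²Var(Y)
Var(U) = 2.25
Var(X) = 9
Var(Y) = 1²*2.25 + (-1)²*9
= 1*2.25 + 1*9 = 11.25

11.25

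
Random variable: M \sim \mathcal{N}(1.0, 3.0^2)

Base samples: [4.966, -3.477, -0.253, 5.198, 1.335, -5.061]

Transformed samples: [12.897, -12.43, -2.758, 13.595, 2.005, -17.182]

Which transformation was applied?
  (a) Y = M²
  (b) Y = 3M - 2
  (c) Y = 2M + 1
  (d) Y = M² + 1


Checking option (b) Y = 3M - 2:
  M = 4.966 -> Y = 12.897 ✓
  M = -3.477 -> Y = -12.43 ✓
  M = -0.253 -> Y = -2.758 ✓
All samples match this transformation.

(b) 3M - 2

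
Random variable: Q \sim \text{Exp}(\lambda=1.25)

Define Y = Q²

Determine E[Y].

Using E[X²] = Var(X) + (E[X])²:
E[Q] = 0.8
Var(Q) = 1/1.25^2 = 0.64
E[Q²] = 0.64 + 0.8² = 0.64 + 0.64 = 1.28

1.28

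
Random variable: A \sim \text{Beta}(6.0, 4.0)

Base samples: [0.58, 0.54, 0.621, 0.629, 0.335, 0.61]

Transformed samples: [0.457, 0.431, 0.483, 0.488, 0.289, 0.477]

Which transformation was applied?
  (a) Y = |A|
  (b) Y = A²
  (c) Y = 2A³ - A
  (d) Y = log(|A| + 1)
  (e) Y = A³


Checking option (d) Y = log(|A| + 1):
  A = 0.58 -> Y = 0.457 ✓
  A = 0.54 -> Y = 0.431 ✓
  A = 0.621 -> Y = 0.483 ✓
All samples match this transformation.

(d) log(|A| + 1)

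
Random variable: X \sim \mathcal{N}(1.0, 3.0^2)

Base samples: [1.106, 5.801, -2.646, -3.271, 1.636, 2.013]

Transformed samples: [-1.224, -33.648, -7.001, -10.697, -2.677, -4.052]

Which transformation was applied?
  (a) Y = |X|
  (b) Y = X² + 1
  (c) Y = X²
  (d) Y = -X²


Checking option (d) Y = -X²:
  X = 1.106 -> Y = -1.224 ✓
  X = 5.801 -> Y = -33.648 ✓
  X = -2.646 -> Y = -7.001 ✓
All samples match this transformation.

(d) -X²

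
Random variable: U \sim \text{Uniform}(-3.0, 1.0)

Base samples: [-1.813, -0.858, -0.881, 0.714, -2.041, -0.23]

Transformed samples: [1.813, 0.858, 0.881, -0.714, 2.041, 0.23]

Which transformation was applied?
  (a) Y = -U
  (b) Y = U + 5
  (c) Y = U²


Checking option (a) Y = -U:
  U = -1.813 -> Y = 1.813 ✓
  U = -0.858 -> Y = 0.858 ✓
  U = -0.881 -> Y = 0.881 ✓
All samples match this transformation.

(a) -U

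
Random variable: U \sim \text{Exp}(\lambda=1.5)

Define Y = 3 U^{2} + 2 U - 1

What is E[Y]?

E[Y] = 3*E[U²] + 2*E[U] - 1
E[U] = 0.66666667
E[U²] = Var(U) + (E[U])² = 0.44444444 + 0.44444444 = 0.88888889
E[Y] = 3*0.88888889 + 2*0.66666667 - 1 = 3

3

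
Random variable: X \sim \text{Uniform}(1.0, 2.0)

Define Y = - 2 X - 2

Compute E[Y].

For Y = -2X - 2:
E[Y] = -2 * E[X] - 2
E[X] = (1 + 2)/2 = 1.5
E[Y] = -2 * 1.5 - 2 = -5

-5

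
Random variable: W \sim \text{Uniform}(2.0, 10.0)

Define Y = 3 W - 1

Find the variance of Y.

For Y = aW + b: Var(Y) = a² * Var(W)
Var(W) = (10 - 2)^2/12 = 5.3333333
Var(Y) = 3² * 5.3333333 = 9 * 5.3333333 = 48

48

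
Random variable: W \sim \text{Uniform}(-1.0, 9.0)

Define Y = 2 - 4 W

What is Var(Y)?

For Y = aW + b: Var(Y) = a² * Var(W)
Var(W) = (9 + 1)^2/12 = 8.3333333
Var(Y) = (-4)² * 8.3333333 = 16 * 8.3333333 = 133.33333

133.33333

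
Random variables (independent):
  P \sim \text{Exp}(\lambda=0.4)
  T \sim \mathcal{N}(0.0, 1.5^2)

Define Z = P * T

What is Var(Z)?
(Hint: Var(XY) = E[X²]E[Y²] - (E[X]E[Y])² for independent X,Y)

Var(XY) = E[X²]E[Y²] - (E[X]E[Y])²
E[P] = 2.5, Var(P) = 6.25
E[T] = 0, Var(T) = 2.25
E[P²] = 6.25 + 2.5² = 12.5
E[T²] = 2.25 + 0² = 2.25
Var(Z) = 12.5*2.25 - (2.5*0)²
= 28.125 - 0 = 28.125

28.125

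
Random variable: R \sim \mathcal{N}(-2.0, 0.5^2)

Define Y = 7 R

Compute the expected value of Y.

For Y = 7R:
E[Y] = 7 * E[R]
E[R] = -2.0 = -2
E[Y] = 7 * (-2) = -14

-14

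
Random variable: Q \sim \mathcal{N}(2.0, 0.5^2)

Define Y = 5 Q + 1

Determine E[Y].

For Y = 5Q + 1:
E[Y] = 5 * E[Q] + 1
E[Q] = 2.0 = 2
E[Y] = 5 * 2 + 1 = 11

11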